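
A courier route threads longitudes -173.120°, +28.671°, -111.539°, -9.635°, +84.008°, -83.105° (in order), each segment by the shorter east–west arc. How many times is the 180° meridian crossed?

1

Leg 1: -173.120° → +28.671°, shortest Δλ = -158.209° (west) — crosses 180°.
Leg 2: +28.671° → -111.539°, shortest Δλ = -140.21° (west) — does not cross 180°.
Leg 3: -111.539° → -9.635°, shortest Δλ = 101.904° (east) — does not cross 180°.
Leg 4: -9.635° → +84.008°, shortest Δλ = 93.643° (east) — does not cross 180°.
Leg 5: +84.008° → -83.105°, shortest Δλ = -167.113° (west) — does not cross 180°.
Total crossings: 1.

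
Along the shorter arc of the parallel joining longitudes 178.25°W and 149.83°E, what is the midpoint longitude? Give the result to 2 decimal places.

Signed shortest Δλ from -178.25° to +149.83° is -31.92°.
Midpoint longitude = -178.25° + (-31.92°)/2 = -178.25° − 15.96° = -194.21°.
Normalise into (−180°, 180°]: +165.79°.
(The naïve average (-178.25 + +149.83)/2 = -14.21° is on the wrong side of the globe.)

165.79°E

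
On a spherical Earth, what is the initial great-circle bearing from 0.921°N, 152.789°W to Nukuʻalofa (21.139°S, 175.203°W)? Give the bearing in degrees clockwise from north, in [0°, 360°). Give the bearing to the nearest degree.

224°

Δλ = -175.203 − -152.789 = -22.414°.
θ = atan2( sin Δλ · cos φ₂ , cos φ₁ · sin φ₂ − sin φ₁ · cos φ₂ · cos Δλ )
  = atan2(-0.35564, -0.37444) = -136.476° → normalised to [0°, 360°): 223.524°.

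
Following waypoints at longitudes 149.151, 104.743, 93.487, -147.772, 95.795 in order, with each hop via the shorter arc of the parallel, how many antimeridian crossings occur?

Leg 1: +149.151° → +104.743°, shortest Δλ = -44.408° (west) — does not cross 180°.
Leg 2: +104.743° → +93.487°, shortest Δλ = -11.256° (west) — does not cross 180°.
Leg 3: +93.487° → -147.772°, shortest Δλ = 118.741° (east) — crosses 180°.
Leg 4: -147.772° → +95.795°, shortest Δλ = -116.433° (west) — crosses 180°.
Total crossings: 2.

2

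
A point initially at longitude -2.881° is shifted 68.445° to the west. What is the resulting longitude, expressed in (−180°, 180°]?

-71.326°

Start at -2.881°; shift −68.445° → -71.326°.
-71.326° already lies in (−180°, 180°].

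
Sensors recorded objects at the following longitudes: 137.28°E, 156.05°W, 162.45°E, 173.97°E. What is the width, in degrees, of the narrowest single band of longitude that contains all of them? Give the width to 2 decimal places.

66.67°

Sort the longitudes: -156.05°, +137.28°, +162.45°, +173.97°.
Eastward gaps between consecutive values (wrapping around): 293.33°, 25.17°, 11.52°, 29.98°.
Largest gap = 293.33° ⇒ minimal covering band is its complement: 360° − 293.33° = 66.67°.
Band runs from +137.28° eastward to -156.05°, crossing the antimeridian.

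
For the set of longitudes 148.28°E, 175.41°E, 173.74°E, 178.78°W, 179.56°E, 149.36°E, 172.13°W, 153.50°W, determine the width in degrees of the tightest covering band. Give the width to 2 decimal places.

58.22°

Sort the longitudes: -178.78°, -172.13°, -153.50°, +148.28°, +149.36°, +173.74°, +175.41°, +179.56°.
Eastward gaps between consecutive values (wrapping around): 6.65°, 18.63°, 301.78°, 1.08°, 24.38°, 1.67°, 4.15°, 1.66°.
Largest gap = 301.78° ⇒ minimal covering band is its complement: 360° − 301.78° = 58.22°.
Band runs from +148.28° eastward to -153.50°, crossing the antimeridian.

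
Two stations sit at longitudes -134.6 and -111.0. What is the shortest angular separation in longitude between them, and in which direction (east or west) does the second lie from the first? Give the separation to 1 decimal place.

23.6° east

Raw difference: -111.0 − -134.6 = 23.6°.
Normalise into (−180°, 180°]: 23.6° stays 23.6°.
Positive ⇒ the second point lies to the east; separation 23.6°.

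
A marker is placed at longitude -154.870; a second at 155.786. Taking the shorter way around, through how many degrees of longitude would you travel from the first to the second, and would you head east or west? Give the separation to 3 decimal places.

49.344° west

Raw difference: 155.786 − -154.870 = 310.656°.
Normalise into (−180°, 180°]: 310.656° − 360° = -49.344°.
Negative ⇒ the second point lies to the west; separation 49.344°.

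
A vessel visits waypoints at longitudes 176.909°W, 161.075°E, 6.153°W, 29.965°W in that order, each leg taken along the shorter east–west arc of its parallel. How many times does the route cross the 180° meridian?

1

Leg 1: -176.909° → +161.075°, shortest Δλ = -22.016° (west) — crosses 180°.
Leg 2: +161.075° → -6.153°, shortest Δλ = -167.228° (west) — does not cross 180°.
Leg 3: -6.153° → -29.965°, shortest Δλ = -23.812° (west) — does not cross 180°.
Total crossings: 1.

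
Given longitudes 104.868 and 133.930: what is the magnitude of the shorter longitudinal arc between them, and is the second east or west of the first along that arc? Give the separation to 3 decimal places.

Raw difference: 133.930 − 104.868 = 29.062°.
Normalise into (−180°, 180°]: 29.062° stays 29.062°.
Positive ⇒ the second point lies to the east; separation 29.062°.

29.062° east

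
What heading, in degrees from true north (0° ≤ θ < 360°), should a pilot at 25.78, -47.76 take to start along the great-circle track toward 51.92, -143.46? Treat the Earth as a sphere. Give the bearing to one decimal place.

320.2°

Δλ = -143.46 − -47.76 = -95.70°.
θ = atan2( sin Δλ · cos φ₂ , cos φ₁ · sin φ₂ − sin φ₁ · cos φ₂ · cos Δλ )
  = atan2(-0.61371, 0.73545) = -39.844° → normalised to [0°, 360°): 320.156°.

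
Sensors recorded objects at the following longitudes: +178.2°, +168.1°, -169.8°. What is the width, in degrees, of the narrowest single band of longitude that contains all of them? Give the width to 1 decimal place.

22.1°

Sort the longitudes: -169.8°, +168.1°, +178.2°.
Eastward gaps between consecutive values (wrapping around): 337.9°, 10.1°, 12.0°.
Largest gap = 337.9° ⇒ minimal covering band is its complement: 360° − 337.9° = 22.1°.
Band runs from +168.1° eastward to -169.8°, crossing the antimeridian.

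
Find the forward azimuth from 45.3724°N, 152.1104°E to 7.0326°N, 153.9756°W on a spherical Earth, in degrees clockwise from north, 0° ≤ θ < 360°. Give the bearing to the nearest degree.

Δλ = -153.9756 − 152.1104 = -306.0860°; wrapped into (−180°, 180°]: 53.9140°.
θ = atan2( sin Δλ · cos φ₂ , cos φ₁ · sin φ₂ − sin φ₁ · cos φ₂ · cos Δλ )
  = atan2(0.80205, -0.33002) = 112.366° → normalised to [0°, 360°): 112.366°.

112°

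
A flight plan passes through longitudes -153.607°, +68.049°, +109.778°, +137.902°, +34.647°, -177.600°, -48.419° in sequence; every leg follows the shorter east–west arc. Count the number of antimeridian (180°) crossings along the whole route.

2

Leg 1: -153.607° → +68.049°, shortest Δλ = -138.344° (west) — crosses 180°.
Leg 2: +68.049° → +109.778°, shortest Δλ = 41.729° (east) — does not cross 180°.
Leg 3: +109.778° → +137.902°, shortest Δλ = 28.124° (east) — does not cross 180°.
Leg 4: +137.902° → +34.647°, shortest Δλ = -103.255° (west) — does not cross 180°.
Leg 5: +34.647° → -177.600°, shortest Δλ = 147.753° (east) — crosses 180°.
Leg 6: -177.600° → -48.419°, shortest Δλ = 129.181° (east) — does not cross 180°.
Total crossings: 2.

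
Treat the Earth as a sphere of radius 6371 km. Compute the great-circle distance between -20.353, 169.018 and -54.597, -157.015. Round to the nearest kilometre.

Δλ = -157.015 − 169.018 = -326.033°; wrapped into (−180°, 180°]: 33.967°.
Δφ = -54.597 − -20.353 = -34.244°.
a = sin²(Δφ/2) + cos φ₁ · cos φ₂ · sin²(Δλ/2) = 0.133018.
c = 2·atan2(√a, √(1−a)) = 0.74666 rad → d = 6371·c ≈ 4756.94 km.

4757 km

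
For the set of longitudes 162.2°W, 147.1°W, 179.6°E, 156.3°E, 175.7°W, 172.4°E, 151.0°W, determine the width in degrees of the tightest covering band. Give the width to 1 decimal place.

Sort the longitudes: -175.7°, -162.2°, -151.0°, -147.1°, +156.3°, +172.4°, +179.6°.
Eastward gaps between consecutive values (wrapping around): 13.5°, 11.2°, 3.9°, 303.4°, 16.1°, 7.2°, 4.7°.
Largest gap = 303.4° ⇒ minimal covering band is its complement: 360° − 303.4° = 56.6°.
Band runs from +156.3° eastward to -147.1°, crossing the antimeridian.

56.6°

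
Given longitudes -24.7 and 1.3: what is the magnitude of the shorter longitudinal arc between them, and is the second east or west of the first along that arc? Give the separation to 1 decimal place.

Raw difference: 1.3 − -24.7 = 26.0°.
Normalise into (−180°, 180°]: 26.0° stays 26.0°.
Positive ⇒ the second point lies to the east; separation 26.0°.

26.0° east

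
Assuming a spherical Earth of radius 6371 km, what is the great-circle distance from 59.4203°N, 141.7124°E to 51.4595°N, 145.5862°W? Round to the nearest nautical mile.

Δλ = -145.5862 − 141.7124 = -287.2986°; wrapped into (−180°, 180°]: 72.7014°.
Δφ = 51.4595 − 59.4203 = -7.9608°.
a = sin²(Δφ/2) + cos φ₁ · cos φ₂ · sin²(Δλ/2) = 0.116180.
c = 2·atan2(√a, √(1−a)) = 0.69565 rad → d = 6371·c ≈ 4431.96 km ≈ 2393.07 nmi.

2393 nmi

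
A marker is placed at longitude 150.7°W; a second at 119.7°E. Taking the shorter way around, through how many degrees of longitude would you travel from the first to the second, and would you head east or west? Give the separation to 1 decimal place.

Raw difference: 119.7 − -150.7 = 270.4°.
Normalise into (−180°, 180°]: 270.4° − 360° = -89.6°.
Negative ⇒ the second point lies to the west; separation 89.6°.

89.6° west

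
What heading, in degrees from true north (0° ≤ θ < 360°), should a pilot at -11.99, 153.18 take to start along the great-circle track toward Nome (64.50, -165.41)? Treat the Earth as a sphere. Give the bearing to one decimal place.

Δλ = -165.41 − 153.18 = -318.59°; wrapped into (−180°, 180°]: 41.41°.
θ = atan2( sin Δλ · cos φ₂ , cos φ₁ · sin φ₂ − sin φ₁ · cos φ₂ · cos Δλ )
  = atan2(0.28476, 0.94997) = 16.686° → normalised to [0°, 360°): 16.686°.

16.7°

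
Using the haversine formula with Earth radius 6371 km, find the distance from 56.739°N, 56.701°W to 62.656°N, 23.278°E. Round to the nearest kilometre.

4240 km

Δλ = 23.278 − -56.701 = 79.979°.
Δφ = 62.656 − 56.739 = 5.917°.
a = sin²(Δφ/2) + cos φ₁ · cos φ₂ · sin²(Δλ/2) = 0.106707.
c = 2·atan2(√a, √(1−a)) = 0.66553 rad → d = 6371·c ≈ 4240.12 km.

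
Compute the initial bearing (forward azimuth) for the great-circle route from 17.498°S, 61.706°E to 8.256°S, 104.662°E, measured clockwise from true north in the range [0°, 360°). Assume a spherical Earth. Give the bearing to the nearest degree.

83°

Δλ = 104.662 − 61.706 = 42.956°.
θ = atan2( sin Δλ · cos φ₂ , cos φ₁ · sin φ₂ − sin φ₁ · cos φ₂ · cos Δλ )
  = atan2(0.67437, 0.08082) = 83.166° → normalised to [0°, 360°): 83.166°.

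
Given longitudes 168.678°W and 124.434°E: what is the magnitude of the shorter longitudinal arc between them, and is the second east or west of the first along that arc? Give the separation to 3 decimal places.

66.888° west

Raw difference: 124.434 − -168.678 = 293.112°.
Normalise into (−180°, 180°]: 293.112° − 360° = -66.888°.
Negative ⇒ the second point lies to the west; separation 66.888°.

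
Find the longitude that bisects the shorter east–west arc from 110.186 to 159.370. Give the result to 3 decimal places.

Signed shortest Δλ from +110.186° to +159.370° is +49.184°.
Midpoint longitude = +110.186° + (+49.184°)/2 = +110.186° + 24.592° = +134.778°.

+134.778°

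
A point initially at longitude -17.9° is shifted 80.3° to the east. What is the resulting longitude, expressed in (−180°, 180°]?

+62.4°

Start at -17.9°; shift +80.3° → +62.4°.
+62.4° already lies in (−180°, 180°].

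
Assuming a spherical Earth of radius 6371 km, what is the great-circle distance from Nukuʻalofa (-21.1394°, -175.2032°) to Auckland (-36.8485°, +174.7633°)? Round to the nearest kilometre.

1998 km

Δλ = 174.7633 − -175.2032 = 349.9665°; wrapped into (−180°, 180°]: -10.0335°.
Δφ = -36.8485 − -21.1394 = -15.7091°.
a = sin²(Δφ/2) + cos φ₁ · cos φ₂ · sin²(Δλ/2) = 0.024383.
c = 2·atan2(√a, √(1−a)) = 0.31359 rad → d = 6371·c ≈ 1997.85 km.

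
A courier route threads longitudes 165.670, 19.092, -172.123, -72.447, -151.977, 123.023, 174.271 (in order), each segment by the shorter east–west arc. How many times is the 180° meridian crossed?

Leg 1: +165.670° → +19.092°, shortest Δλ = -146.578° (west) — does not cross 180°.
Leg 2: +19.092° → -172.123°, shortest Δλ = 168.785° (east) — crosses 180°.
Leg 3: -172.123° → -72.447°, shortest Δλ = 99.676° (east) — does not cross 180°.
Leg 4: -72.447° → -151.977°, shortest Δλ = -79.53° (west) — does not cross 180°.
Leg 5: -151.977° → +123.023°, shortest Δλ = -85.0° (west) — crosses 180°.
Leg 6: +123.023° → +174.271°, shortest Δλ = 51.248° (east) — does not cross 180°.
Total crossings: 2.

2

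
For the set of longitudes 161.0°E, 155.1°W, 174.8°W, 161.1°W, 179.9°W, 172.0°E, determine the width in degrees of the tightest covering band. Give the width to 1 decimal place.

Sort the longitudes: -179.9°, -174.8°, -161.1°, -155.1°, +161.0°, +172.0°.
Eastward gaps between consecutive values (wrapping around): 5.1°, 13.7°, 6.0°, 316.1°, 11.0°, 8.1°.
Largest gap = 316.1° ⇒ minimal covering band is its complement: 360° − 316.1° = 43.9°.
Band runs from +161.0° eastward to -155.1°, crossing the antimeridian.

43.9°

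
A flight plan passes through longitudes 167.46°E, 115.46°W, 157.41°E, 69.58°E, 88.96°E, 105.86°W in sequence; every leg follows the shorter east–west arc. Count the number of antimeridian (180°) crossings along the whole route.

Leg 1: +167.46° → -115.46°, shortest Δλ = 77.08° (east) — crosses 180°.
Leg 2: -115.46° → +157.41°, shortest Δλ = -87.13° (west) — crosses 180°.
Leg 3: +157.41° → +69.58°, shortest Δλ = -87.83° (west) — does not cross 180°.
Leg 4: +69.58° → +88.96°, shortest Δλ = 19.38° (east) — does not cross 180°.
Leg 5: +88.96° → -105.86°, shortest Δλ = 165.18° (east) — crosses 180°.
Total crossings: 3.

3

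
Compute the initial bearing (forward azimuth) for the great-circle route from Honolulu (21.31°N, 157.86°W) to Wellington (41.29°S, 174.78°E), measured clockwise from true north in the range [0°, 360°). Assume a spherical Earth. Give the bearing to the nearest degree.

202°

Δλ = 174.78 − -157.86 = 332.64°; wrapped into (−180°, 180°]: -27.36°.
θ = atan2( sin Δλ · cos φ₂ , cos φ₁ · sin φ₂ − sin φ₁ · cos φ₂ · cos Δλ )
  = atan2(-0.34532, -0.85727) = -158.060° → normalised to [0°, 360°): 201.940°.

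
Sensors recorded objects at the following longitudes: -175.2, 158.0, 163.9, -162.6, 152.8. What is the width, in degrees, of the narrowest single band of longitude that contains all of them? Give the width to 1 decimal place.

44.6°

Sort the longitudes: -175.2°, -162.6°, +152.8°, +158.0°, +163.9°.
Eastward gaps between consecutive values (wrapping around): 12.6°, 315.4°, 5.2°, 5.9°, 20.9°.
Largest gap = 315.4° ⇒ minimal covering band is its complement: 360° − 315.4° = 44.6°.
Band runs from +152.8° eastward to -162.6°, crossing the antimeridian.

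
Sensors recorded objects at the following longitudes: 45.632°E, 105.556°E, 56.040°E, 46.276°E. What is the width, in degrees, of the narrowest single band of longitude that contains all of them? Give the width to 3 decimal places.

59.924°

Sort the longitudes: +45.632°, +46.276°, +56.040°, +105.556°.
Eastward gaps between consecutive values (wrapping around): 0.644°, 9.764°, 49.516°, 300.076°.
Largest gap = 300.076° ⇒ minimal covering band is its complement: 360° − 300.076° = 59.924°.
Band runs from +45.632° eastward to +105.556°.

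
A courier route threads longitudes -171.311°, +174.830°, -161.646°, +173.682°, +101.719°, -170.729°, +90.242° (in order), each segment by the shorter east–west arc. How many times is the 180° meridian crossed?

5

Leg 1: -171.311° → +174.830°, shortest Δλ = -13.859° (west) — crosses 180°.
Leg 2: +174.830° → -161.646°, shortest Δλ = 23.524° (east) — crosses 180°.
Leg 3: -161.646° → +173.682°, shortest Δλ = -24.672° (west) — crosses 180°.
Leg 4: +173.682° → +101.719°, shortest Δλ = -71.963° (west) — does not cross 180°.
Leg 5: +101.719° → -170.729°, shortest Δλ = 87.552° (east) — crosses 180°.
Leg 6: -170.729° → +90.242°, shortest Δλ = -99.029° (west) — crosses 180°.
Total crossings: 5.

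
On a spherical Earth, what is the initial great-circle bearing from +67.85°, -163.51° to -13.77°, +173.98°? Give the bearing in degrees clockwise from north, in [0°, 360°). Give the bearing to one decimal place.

202.0°

Δλ = 173.98 − -163.51 = 337.49°; wrapped into (−180°, 180°]: -22.51°.
θ = atan2( sin Δλ · cos φ₂ , cos φ₁ · sin φ₂ − sin φ₁ · cos φ₂ · cos Δλ )
  = atan2(-0.37184, -0.92079) = -158.010° → normalised to [0°, 360°): 201.990°.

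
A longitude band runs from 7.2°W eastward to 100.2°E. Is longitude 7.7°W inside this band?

No

Band width going east from -7.2° to +100.2°: ((100.2 − -7.2) mod 360) = 107.4°.
Offset of -7.7° east of the west edge: ((-7.7 − -7.2) mod 360) = 359.5°.
359.5° > 107.4° ⇒ outside.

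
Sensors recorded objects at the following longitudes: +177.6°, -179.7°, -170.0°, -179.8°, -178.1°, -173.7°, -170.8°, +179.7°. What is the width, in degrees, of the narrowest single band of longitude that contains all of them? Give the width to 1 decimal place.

12.4°

Sort the longitudes: -179.8°, -179.7°, -178.1°, -173.7°, -170.8°, -170.0°, +177.6°, +179.7°.
Eastward gaps between consecutive values (wrapping around): 0.1°, 1.6°, 4.4°, 2.9°, 0.8°, 347.6°, 2.1°, 0.5°.
Largest gap = 347.6° ⇒ minimal covering band is its complement: 360° − 347.6° = 12.4°.
Band runs from +177.6° eastward to -170.0°, crossing the antimeridian.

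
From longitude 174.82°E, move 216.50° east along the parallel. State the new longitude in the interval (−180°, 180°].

Start at +174.82°; shift +216.50° → +391.32°.
+391.32° lies outside (−180°, 180°]; subtract 360° → +31.32°.

31.32°E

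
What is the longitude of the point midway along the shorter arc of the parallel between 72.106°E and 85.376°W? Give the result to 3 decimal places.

6.635°W

Signed shortest Δλ from +72.106° to -85.376° is -157.482°.
Midpoint longitude = +72.106° + (-157.482°)/2 = +72.106° − 78.741° = -6.635°.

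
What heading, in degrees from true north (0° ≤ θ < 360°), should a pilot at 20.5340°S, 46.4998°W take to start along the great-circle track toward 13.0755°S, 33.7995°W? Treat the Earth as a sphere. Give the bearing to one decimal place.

60.4°

Δλ = -33.7995 − -46.4998 = 12.7003°.
θ = atan2( sin Δλ · cos φ₂ , cos φ₁ · sin φ₂ − sin φ₁ · cos φ₂ · cos Δλ )
  = atan2(0.21415, 0.12145) = 60.442° → normalised to [0°, 360°): 60.442°.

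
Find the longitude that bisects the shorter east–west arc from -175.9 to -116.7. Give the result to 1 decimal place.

-146.3°

Signed shortest Δλ from -175.9° to -116.7° is +59.2°.
Midpoint longitude = -175.9° + (+59.2°)/2 = -175.9° + 29.6° = -146.3°.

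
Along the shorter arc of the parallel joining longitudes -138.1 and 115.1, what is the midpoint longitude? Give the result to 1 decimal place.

Signed shortest Δλ from -138.1° to +115.1° is -106.8°.
Midpoint longitude = -138.1° + (-106.8°)/2 = -138.1° − 53.4° = -191.5°.
Normalise into (−180°, 180°]: +168.5°.
(The naïve average (-138.1 + +115.1)/2 = -11.5° is on the wrong side of the globe.)

+168.5°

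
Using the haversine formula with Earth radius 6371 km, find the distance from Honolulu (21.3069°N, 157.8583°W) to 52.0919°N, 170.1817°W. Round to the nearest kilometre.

3584 km

Δλ = -170.1817 − -157.8583 = -12.3234°.
Δφ = 52.0919 − 21.3069 = 30.7850°.
a = sin²(Δφ/2) + cos φ₁ · cos φ₂ · sin²(Δλ/2) = 0.077048.
c = 2·atan2(√a, √(1−a)) = 0.56254 rad → d = 6371·c ≈ 3583.92 km.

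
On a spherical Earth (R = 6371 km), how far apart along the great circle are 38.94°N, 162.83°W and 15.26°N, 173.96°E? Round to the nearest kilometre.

3473 km

Δλ = 173.96 − -162.83 = 336.79°; wrapped into (−180°, 180°]: -23.21°.
Δφ = 15.26 − 38.94 = -23.68°.
a = sin²(Δφ/2) + cos φ₁ · cos φ₂ · sin²(Δλ/2) = 0.072464.
c = 2·atan2(√a, √(1−a)) = 0.54511 rad → d = 6371·c ≈ 3472.87 km.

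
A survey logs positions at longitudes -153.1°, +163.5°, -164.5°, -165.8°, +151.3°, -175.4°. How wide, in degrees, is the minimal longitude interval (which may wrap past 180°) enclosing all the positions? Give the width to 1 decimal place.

Sort the longitudes: -175.4°, -165.8°, -164.5°, -153.1°, +151.3°, +163.5°.
Eastward gaps between consecutive values (wrapping around): 9.6°, 1.3°, 11.4°, 304.4°, 12.2°, 21.1°.
Largest gap = 304.4° ⇒ minimal covering band is its complement: 360° − 304.4° = 55.6°.
Band runs from +151.3° eastward to -153.1°, crossing the antimeridian.

55.6°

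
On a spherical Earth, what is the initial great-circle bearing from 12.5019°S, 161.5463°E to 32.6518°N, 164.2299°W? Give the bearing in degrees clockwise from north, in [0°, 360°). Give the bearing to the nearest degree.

Δλ = -164.2299 − 161.5463 = -325.7762°; wrapped into (−180°, 180°]: 34.2238°.
θ = atan2( sin Δλ · cos φ₂ , cos φ₁ · sin φ₂ − sin φ₁ · cos φ₂ · cos Δλ )
  = atan2(0.47354, 0.67744) = 34.954° → normalised to [0°, 360°): 34.954°.

35°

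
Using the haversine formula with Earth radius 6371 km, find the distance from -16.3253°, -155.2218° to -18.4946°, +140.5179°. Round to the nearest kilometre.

Δλ = 140.5179 − -155.2218 = 295.7397°; wrapped into (−180°, 180°]: -64.2603°.
Δφ = -18.4946 − -16.3253 = -2.1693°.
a = sin²(Δφ/2) + cos φ₁ · cos φ₂ · sin²(Δλ/2) = 0.257793.
c = 2·atan2(√a, √(1−a)) = 1.06510 rad → d = 6371·c ≈ 6785.77 km.

6786 km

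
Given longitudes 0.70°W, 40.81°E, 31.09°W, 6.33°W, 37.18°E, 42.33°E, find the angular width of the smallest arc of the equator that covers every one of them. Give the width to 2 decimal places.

73.42°

Sort the longitudes: -31.09°, -6.33°, -0.70°, +37.18°, +40.81°, +42.33°.
Eastward gaps between consecutive values (wrapping around): 24.76°, 5.63°, 37.88°, 3.63°, 1.52°, 286.58°.
Largest gap = 286.58° ⇒ minimal covering band is its complement: 360° − 286.58° = 73.42°.
Band runs from -31.09° eastward to +42.33°.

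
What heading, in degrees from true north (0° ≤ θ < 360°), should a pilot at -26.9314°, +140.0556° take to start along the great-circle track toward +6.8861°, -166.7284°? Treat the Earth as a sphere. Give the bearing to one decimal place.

64.7°

Δλ = -166.7284 − 140.0556 = -306.7840°; wrapped into (−180°, 180°]: 53.2160°.
θ = atan2( sin Δλ · cos φ₂ , cos φ₁ · sin φ₂ − sin φ₁ · cos φ₂ · cos Δλ )
  = atan2(0.79512, 0.37615) = 64.683° → normalised to [0°, 360°): 64.683°.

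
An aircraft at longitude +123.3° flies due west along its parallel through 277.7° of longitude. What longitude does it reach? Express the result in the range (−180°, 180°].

-154.4°

Start at +123.3°; shift −277.7° → -154.4°.
-154.4° already lies in (−180°, 180°].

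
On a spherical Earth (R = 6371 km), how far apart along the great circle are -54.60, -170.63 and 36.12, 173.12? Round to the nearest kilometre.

10207 km

Δλ = 173.12 − -170.63 = 343.75°; wrapped into (−180°, 180°]: -16.25°.
Δφ = 36.12 − -54.60 = 90.72°.
a = sin²(Δφ/2) + cos φ₁ · cos φ₂ · sin²(Δλ/2) = 0.515630.
c = 2·atan2(√a, √(1−a)) = 1.60206 rad → d = 6371·c ≈ 10206.73 km.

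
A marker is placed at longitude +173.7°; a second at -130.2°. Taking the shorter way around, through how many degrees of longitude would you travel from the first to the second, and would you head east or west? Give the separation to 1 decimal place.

Raw difference: -130.2 − 173.7 = -303.9°.
Normalise into (−180°, 180°]: -303.9° + 360° = 56.1°.
Positive ⇒ the second point lies to the east; separation 56.1°.

56.1° east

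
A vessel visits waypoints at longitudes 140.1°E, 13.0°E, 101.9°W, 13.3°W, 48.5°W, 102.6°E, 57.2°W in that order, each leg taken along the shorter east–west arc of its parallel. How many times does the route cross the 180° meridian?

Leg 1: +140.1° → +13.0°, shortest Δλ = -127.1° (west) — does not cross 180°.
Leg 2: +13.0° → -101.9°, shortest Δλ = -114.9° (west) — does not cross 180°.
Leg 3: -101.9° → -13.3°, shortest Δλ = 88.6° (east) — does not cross 180°.
Leg 4: -13.3° → -48.5°, shortest Δλ = -35.2° (west) — does not cross 180°.
Leg 5: -48.5° → +102.6°, shortest Δλ = 151.1° (east) — does not cross 180°.
Leg 6: +102.6° → -57.2°, shortest Δλ = -159.8° (west) — does not cross 180°.
Total crossings: 0.

0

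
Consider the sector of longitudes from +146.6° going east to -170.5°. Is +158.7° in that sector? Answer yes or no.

Yes

Band width going east from +146.6° to -170.5°: ((-170.5 − 146.6) mod 360) = 42.9°.
Offset of +158.7° east of the west edge: ((158.7 − 146.6) mod 360) = 12.1°.
12.1° ≤ 42.9° ⇒ inside.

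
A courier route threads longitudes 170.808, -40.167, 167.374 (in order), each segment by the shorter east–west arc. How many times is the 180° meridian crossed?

2

Leg 1: +170.808° → -40.167°, shortest Δλ = 149.025° (east) — crosses 180°.
Leg 2: -40.167° → +167.374°, shortest Δλ = -152.459° (west) — crosses 180°.
Total crossings: 2.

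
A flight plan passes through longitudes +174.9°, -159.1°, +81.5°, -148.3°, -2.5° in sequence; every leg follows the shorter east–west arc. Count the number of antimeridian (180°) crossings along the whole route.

Leg 1: +174.9° → -159.1°, shortest Δλ = 26.0° (east) — crosses 180°.
Leg 2: -159.1° → +81.5°, shortest Δλ = -119.4° (west) — crosses 180°.
Leg 3: +81.5° → -148.3°, shortest Δλ = 130.2° (east) — crosses 180°.
Leg 4: -148.3° → -2.5°, shortest Δλ = 145.8° (east) — does not cross 180°.
Total crossings: 3.

3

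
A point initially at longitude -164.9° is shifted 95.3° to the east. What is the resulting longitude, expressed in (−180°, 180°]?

Start at -164.9°; shift +95.3° → -69.6°.
-69.6° already lies in (−180°, 180°].

-69.6°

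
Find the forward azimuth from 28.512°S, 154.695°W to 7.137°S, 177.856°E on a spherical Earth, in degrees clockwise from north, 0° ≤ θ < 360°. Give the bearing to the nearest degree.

Δλ = 177.856 − -154.695 = 332.551°; wrapped into (−180°, 180°]: -27.449°.
θ = atan2( sin Δλ · cos φ₂ , cos φ₁ · sin φ₂ − sin φ₁ · cos φ₂ · cos Δλ )
  = atan2(-0.45739, 0.31115) = -55.774° → normalised to [0°, 360°): 304.226°.

304°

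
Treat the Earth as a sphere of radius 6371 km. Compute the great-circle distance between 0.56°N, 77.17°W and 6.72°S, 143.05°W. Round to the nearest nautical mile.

Δλ = -143.05 − -77.17 = -65.88°.
Δφ = -6.72 − 0.56 = -7.28°.
a = sin²(Δφ/2) + cos φ₁ · cos φ₂ · sin²(Δλ/2) = 0.297661.
c = 2·atan2(√a, √(1−a)) = 1.15417 rad → d = 6371·c ≈ 7353.21 km ≈ 3970.42 nmi.

3970 nmi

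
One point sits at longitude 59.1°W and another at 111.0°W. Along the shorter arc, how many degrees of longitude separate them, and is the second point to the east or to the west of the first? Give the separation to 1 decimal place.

51.9° west

Raw difference: -111.0 − -59.1 = -51.9°.
Normalise into (−180°, 180°]: -51.9° stays -51.9°.
Negative ⇒ the second point lies to the west; separation 51.9°.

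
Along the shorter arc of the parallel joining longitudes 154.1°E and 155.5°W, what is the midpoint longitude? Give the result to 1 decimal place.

Signed shortest Δλ from +154.1° to -155.5° is +50.4°.
Midpoint longitude = +154.1° + (+50.4°)/2 = +154.1° + 25.2° = +179.3°.
(The naïve average (+154.1 + -155.5)/2 = -0.7° is on the wrong side of the globe.)

179.3°E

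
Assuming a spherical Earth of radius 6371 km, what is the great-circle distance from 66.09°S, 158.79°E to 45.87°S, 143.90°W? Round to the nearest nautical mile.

2164 nmi

Δλ = -143.90 − 158.79 = -302.69°; wrapped into (−180°, 180°]: 57.31°.
Δφ = -45.87 − -66.09 = 20.22°.
a = sin²(Δφ/2) + cos φ₁ · cos φ₂ · sin²(Δλ/2) = 0.095708.
c = 2·atan2(√a, √(1−a)) = 0.62906 rad → d = 6371·c ≈ 4007.71 km ≈ 2163.99 nmi.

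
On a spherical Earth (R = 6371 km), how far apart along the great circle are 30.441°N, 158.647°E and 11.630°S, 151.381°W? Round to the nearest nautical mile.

3833 nmi

Δλ = -151.381 − 158.647 = -310.028°; wrapped into (−180°, 180°]: 49.972°.
Δφ = -11.630 − 30.441 = -42.071°.
a = sin²(Δφ/2) + cos φ₁ · cos φ₂ · sin²(Δλ/2) = 0.279509.
c = 2·atan2(√a, √(1−a)) = 1.11410 rad → d = 6371·c ≈ 7097.95 km ≈ 3832.59 nmi.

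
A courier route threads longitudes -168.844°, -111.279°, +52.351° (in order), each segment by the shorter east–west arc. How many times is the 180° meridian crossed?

0

Leg 1: -168.844° → -111.279°, shortest Δλ = 57.565° (east) — does not cross 180°.
Leg 2: -111.279° → +52.351°, shortest Δλ = 163.63° (east) — does not cross 180°.
Total crossings: 0.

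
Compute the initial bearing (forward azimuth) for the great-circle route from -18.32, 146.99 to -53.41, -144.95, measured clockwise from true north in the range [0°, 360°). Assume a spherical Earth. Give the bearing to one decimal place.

141.4°

Δλ = -144.95 − 146.99 = -291.94°; wrapped into (−180°, 180°]: 68.06°.
θ = atan2( sin Δλ · cos φ₂ , cos φ₁ · sin φ₂ − sin φ₁ · cos φ₂ · cos Δλ )
  = atan2(0.55291, -0.69222) = 141.384° → normalised to [0°, 360°): 141.384°.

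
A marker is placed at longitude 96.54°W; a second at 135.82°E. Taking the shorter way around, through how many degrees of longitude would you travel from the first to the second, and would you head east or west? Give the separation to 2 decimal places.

Raw difference: 135.82 − -96.54 = 232.36°.
Normalise into (−180°, 180°]: 232.36° − 360° = -127.64°.
Negative ⇒ the second point lies to the west; separation 127.64°.

127.64° west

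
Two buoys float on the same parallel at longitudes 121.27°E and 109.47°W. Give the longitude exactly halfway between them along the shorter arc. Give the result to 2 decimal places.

Signed shortest Δλ from +121.27° to -109.47° is +129.26°.
Midpoint longitude = +121.27° + (+129.26°)/2 = +121.27° + 64.63° = +185.90°.
Normalise into (−180°, 180°]: -174.10°.
(The naïve average (+121.27 + -109.47)/2 = 5.9° is on the wrong side of the globe.)

174.10°W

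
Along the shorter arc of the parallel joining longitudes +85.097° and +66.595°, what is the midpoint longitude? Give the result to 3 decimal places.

Signed shortest Δλ from +85.097° to +66.595° is -18.502°.
Midpoint longitude = +85.097° + (-18.502°)/2 = +85.097° − 9.251° = +75.846°.

+75.846°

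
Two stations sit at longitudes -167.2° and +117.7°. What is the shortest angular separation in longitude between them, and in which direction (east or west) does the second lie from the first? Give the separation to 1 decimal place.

75.1° west

Raw difference: 117.7 − -167.2 = 284.9°.
Normalise into (−180°, 180°]: 284.9° − 360° = -75.1°.
Negative ⇒ the second point lies to the west; separation 75.1°.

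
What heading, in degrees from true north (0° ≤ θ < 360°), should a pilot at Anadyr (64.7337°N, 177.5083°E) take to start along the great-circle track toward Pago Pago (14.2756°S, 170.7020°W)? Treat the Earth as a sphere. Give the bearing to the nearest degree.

Δλ = -170.7020 − 177.5083 = -348.2103°; wrapped into (−180°, 180°]: 11.7897°.
θ = atan2( sin Δλ · cos φ₂ , cos φ₁ · sin φ₂ − sin φ₁ · cos φ₂ · cos Δλ )
  = atan2(0.19801, -0.96317) = 168.383° → normalised to [0°, 360°): 168.383°.

168°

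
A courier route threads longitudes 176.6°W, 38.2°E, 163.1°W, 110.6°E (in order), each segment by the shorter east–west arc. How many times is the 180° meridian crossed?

Leg 1: -176.6° → +38.2°, shortest Δλ = -145.2° (west) — crosses 180°.
Leg 2: +38.2° → -163.1°, shortest Δλ = 158.7° (east) — crosses 180°.
Leg 3: -163.1° → +110.6°, shortest Δλ = -86.3° (west) — crosses 180°.
Total crossings: 3.

3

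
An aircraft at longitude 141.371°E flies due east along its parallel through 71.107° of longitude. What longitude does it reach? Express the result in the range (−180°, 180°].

147.522°W

Start at +141.371°; shift +71.107° → +212.478°.
+212.478° lies outside (−180°, 180°]; subtract 360° → -147.522°.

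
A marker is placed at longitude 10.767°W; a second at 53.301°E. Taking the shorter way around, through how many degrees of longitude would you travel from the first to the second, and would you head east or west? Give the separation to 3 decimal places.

Raw difference: 53.301 − -10.767 = 64.068°.
Normalise into (−180°, 180°]: 64.068° stays 64.068°.
Positive ⇒ the second point lies to the east; separation 64.068°.

64.068° east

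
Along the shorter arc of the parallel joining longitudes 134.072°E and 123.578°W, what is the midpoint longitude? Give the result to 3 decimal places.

174.753°W

Signed shortest Δλ from +134.072° to -123.578° is +102.350°.
Midpoint longitude = +134.072° + (+102.350°)/2 = +134.072° + 51.175° = +185.247°.
Normalise into (−180°, 180°]: -174.753°.
(The naïve average (+134.072 + -123.578)/2 = 5.247° is on the wrong side of the globe.)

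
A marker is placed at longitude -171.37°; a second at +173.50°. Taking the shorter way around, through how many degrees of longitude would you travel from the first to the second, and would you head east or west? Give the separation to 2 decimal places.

Raw difference: 173.50 − -171.37 = 344.87°.
Normalise into (−180°, 180°]: 344.87° − 360° = -15.13°.
Negative ⇒ the second point lies to the west; separation 15.13°.

15.13° west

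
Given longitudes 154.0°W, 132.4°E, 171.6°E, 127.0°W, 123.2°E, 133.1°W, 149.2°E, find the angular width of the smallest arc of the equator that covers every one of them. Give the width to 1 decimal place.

Sort the longitudes: -154.0°, -133.1°, -127.0°, +123.2°, +132.4°, +149.2°, +171.6°.
Eastward gaps between consecutive values (wrapping around): 20.9°, 6.1°, 250.2°, 9.2°, 16.8°, 22.4°, 34.4°.
Largest gap = 250.2° ⇒ minimal covering band is its complement: 360° − 250.2° = 109.8°.
Band runs from +123.2° eastward to -127.0°, crossing the antimeridian.

109.8°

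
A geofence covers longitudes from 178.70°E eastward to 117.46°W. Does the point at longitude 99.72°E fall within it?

No

Band width going east from +178.70° to -117.46°: ((-117.46 − 178.70) mod 360) = 63.84°.
Offset of +99.72° east of the west edge: ((99.72 − 178.70) mod 360) = 281.02°.
281.02° > 63.84° ⇒ outside.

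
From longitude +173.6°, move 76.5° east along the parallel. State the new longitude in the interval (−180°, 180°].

Start at +173.6°; shift +76.5° → +250.1°.
+250.1° lies outside (−180°, 180°]; subtract 360° → -109.9°.

-109.9°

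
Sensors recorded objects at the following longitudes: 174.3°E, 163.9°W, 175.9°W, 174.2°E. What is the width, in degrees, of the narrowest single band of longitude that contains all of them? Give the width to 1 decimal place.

21.9°

Sort the longitudes: -175.9°, -163.9°, +174.2°, +174.3°.
Eastward gaps between consecutive values (wrapping around): 12.0°, 338.1°, 0.1°, 9.8°.
Largest gap = 338.1° ⇒ minimal covering band is its complement: 360° − 338.1° = 21.9°.
Band runs from +174.2° eastward to -163.9°, crossing the antimeridian.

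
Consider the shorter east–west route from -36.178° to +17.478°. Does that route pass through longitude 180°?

No

Signed shortest Δλ = ((17.478 − -36.178 + 180) mod 360) − 180 = 53.656°.
Going east by 53.656° from -36.178° reaches +17.478° without touching 180°.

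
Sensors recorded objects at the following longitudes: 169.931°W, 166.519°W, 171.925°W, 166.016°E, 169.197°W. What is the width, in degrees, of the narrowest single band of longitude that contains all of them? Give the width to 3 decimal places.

Sort the longitudes: -171.925°, -169.931°, -169.197°, -166.519°, +166.016°.
Eastward gaps between consecutive values (wrapping around): 1.994°, 0.734°, 2.678°, 332.535°, 22.059°.
Largest gap = 332.535° ⇒ minimal covering band is its complement: 360° − 332.535° = 27.465°.
Band runs from +166.016° eastward to -166.519°, crossing the antimeridian.

27.465°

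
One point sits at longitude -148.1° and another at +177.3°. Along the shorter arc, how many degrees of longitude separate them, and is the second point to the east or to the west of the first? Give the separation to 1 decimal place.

Raw difference: 177.3 − -148.1 = 325.4°.
Normalise into (−180°, 180°]: 325.4° − 360° = -34.6°.
Negative ⇒ the second point lies to the west; separation 34.6°.

34.6° west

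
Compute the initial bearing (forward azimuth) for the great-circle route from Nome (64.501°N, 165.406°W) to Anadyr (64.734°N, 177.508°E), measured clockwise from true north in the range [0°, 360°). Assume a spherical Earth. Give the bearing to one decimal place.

279.5°

Δλ = 177.508 − -165.406 = 342.914°; wrapped into (−180°, 180°]: -17.086°.
θ = atan2( sin Δλ · cos φ₂ , cos φ₁ · sin φ₂ − sin φ₁ · cos φ₂ · cos Δλ )
  = atan2(-0.12540, 0.02107) = -80.463° → normalised to [0°, 360°): 279.537°.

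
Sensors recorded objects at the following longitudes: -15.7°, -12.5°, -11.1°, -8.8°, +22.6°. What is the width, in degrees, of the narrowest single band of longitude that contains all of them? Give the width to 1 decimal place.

Sort the longitudes: -15.7°, -12.5°, -11.1°, -8.8°, +22.6°.
Eastward gaps between consecutive values (wrapping around): 3.2°, 1.4°, 2.3°, 31.4°, 321.7°.
Largest gap = 321.7° ⇒ minimal covering band is its complement: 360° − 321.7° = 38.3°.
Band runs from -15.7° eastward to +22.6°.

38.3°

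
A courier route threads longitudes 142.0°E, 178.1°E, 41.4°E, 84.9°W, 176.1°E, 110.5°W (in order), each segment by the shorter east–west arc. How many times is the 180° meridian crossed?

Leg 1: +142.0° → +178.1°, shortest Δλ = 36.1° (east) — does not cross 180°.
Leg 2: +178.1° → +41.4°, shortest Δλ = -136.7° (west) — does not cross 180°.
Leg 3: +41.4° → -84.9°, shortest Δλ = -126.3° (west) — does not cross 180°.
Leg 4: -84.9° → +176.1°, shortest Δλ = -99.0° (west) — crosses 180°.
Leg 5: +176.1° → -110.5°, shortest Δλ = 73.4° (east) — crosses 180°.
Total crossings: 2.

2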